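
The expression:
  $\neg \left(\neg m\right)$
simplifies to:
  $m$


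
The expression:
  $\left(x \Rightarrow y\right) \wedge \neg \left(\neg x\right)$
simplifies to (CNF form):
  $x \wedge y$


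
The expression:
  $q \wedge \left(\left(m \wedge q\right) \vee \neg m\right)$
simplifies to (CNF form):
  $q$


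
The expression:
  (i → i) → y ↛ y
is never true.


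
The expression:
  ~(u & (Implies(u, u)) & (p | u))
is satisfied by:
  {u: False}


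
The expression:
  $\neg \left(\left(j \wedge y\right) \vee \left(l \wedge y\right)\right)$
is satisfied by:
  {l: False, y: False, j: False}
  {j: True, l: False, y: False}
  {l: True, j: False, y: False}
  {j: True, l: True, y: False}
  {y: True, j: False, l: False}


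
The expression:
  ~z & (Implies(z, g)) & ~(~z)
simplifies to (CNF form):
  False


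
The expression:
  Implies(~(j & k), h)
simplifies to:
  h | (j & k)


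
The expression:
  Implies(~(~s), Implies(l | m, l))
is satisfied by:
  {l: True, s: False, m: False}
  {s: False, m: False, l: False}
  {l: True, m: True, s: False}
  {m: True, s: False, l: False}
  {l: True, s: True, m: False}
  {s: True, l: False, m: False}
  {l: True, m: True, s: True}


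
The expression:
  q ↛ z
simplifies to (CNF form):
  q ∧ ¬z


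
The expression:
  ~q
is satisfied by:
  {q: False}


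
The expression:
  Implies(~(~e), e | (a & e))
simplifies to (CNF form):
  True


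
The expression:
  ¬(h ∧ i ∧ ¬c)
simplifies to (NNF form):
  c ∨ ¬h ∨ ¬i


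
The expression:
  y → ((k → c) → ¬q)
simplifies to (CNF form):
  (k ∨ ¬q ∨ ¬y) ∧ (¬c ∨ ¬q ∨ ¬y)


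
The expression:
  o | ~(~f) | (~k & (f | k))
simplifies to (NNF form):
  f | o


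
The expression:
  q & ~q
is never true.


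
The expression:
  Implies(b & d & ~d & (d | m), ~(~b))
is always true.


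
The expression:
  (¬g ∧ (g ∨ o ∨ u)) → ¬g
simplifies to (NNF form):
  True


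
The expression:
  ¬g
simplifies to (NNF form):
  ¬g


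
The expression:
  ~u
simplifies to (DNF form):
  ~u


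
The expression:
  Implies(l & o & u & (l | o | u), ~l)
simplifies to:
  ~l | ~o | ~u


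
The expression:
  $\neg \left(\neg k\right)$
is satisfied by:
  {k: True}


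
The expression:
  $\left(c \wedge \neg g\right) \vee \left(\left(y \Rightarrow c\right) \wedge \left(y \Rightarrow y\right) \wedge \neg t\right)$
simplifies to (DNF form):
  $\left(c \wedge \neg g\right) \vee \left(c \wedge \neg t\right) \vee \left(\neg t \wedge \neg y\right)$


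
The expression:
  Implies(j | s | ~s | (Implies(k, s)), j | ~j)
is always true.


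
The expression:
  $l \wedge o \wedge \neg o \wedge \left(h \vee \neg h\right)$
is never true.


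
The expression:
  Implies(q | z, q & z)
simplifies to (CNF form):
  (q | ~q) & (q | ~z) & (z | ~q) & (z | ~z)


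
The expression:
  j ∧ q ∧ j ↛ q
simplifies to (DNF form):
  False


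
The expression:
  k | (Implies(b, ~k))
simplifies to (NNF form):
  True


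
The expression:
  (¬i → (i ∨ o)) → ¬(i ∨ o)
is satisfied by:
  {i: False, o: False}


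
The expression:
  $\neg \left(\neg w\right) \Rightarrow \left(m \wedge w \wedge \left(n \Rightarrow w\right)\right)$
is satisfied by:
  {m: True, w: False}
  {w: False, m: False}
  {w: True, m: True}


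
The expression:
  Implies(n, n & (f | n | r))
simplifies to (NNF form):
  True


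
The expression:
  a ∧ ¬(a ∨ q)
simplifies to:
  False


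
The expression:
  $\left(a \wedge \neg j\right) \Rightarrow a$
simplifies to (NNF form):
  $\text{True}$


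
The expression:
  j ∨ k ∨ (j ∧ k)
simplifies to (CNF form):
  j ∨ k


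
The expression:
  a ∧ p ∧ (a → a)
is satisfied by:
  {a: True, p: True}


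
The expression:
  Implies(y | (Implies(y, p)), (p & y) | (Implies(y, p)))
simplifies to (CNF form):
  p | ~y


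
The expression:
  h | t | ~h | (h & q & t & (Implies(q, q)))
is always true.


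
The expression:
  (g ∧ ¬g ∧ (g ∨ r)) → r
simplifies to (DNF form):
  True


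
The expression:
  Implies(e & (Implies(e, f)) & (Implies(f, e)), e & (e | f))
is always true.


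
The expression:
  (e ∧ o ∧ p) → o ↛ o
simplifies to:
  ¬e ∨ ¬o ∨ ¬p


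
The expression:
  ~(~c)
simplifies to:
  c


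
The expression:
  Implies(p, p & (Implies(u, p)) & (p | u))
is always true.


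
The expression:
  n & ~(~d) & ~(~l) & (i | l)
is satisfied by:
  {d: True, n: True, l: True}


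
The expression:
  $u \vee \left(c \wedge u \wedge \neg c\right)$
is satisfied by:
  {u: True}


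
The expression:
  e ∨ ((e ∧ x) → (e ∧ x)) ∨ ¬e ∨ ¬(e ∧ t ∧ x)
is always true.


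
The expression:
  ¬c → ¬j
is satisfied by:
  {c: True, j: False}
  {j: False, c: False}
  {j: True, c: True}


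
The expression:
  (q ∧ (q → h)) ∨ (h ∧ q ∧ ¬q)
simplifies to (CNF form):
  h ∧ q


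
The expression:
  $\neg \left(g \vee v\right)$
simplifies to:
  $\neg g \wedge \neg v$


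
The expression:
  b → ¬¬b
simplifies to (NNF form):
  True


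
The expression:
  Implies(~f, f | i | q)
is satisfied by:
  {i: True, q: True, f: True}
  {i: True, q: True, f: False}
  {i: True, f: True, q: False}
  {i: True, f: False, q: False}
  {q: True, f: True, i: False}
  {q: True, f: False, i: False}
  {f: True, q: False, i: False}


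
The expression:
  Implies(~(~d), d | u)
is always true.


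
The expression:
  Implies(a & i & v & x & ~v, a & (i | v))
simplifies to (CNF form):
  True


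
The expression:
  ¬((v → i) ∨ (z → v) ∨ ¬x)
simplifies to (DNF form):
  False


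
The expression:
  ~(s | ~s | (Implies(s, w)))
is never true.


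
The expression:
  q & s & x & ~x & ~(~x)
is never true.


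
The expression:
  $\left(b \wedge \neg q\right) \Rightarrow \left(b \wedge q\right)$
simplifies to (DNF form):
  $q \vee \neg b$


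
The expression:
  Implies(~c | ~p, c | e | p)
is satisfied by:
  {p: True, c: True, e: True}
  {p: True, c: True, e: False}
  {p: True, e: True, c: False}
  {p: True, e: False, c: False}
  {c: True, e: True, p: False}
  {c: True, e: False, p: False}
  {e: True, c: False, p: False}


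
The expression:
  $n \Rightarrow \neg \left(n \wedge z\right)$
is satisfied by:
  {z: False, n: False}
  {n: True, z: False}
  {z: True, n: False}


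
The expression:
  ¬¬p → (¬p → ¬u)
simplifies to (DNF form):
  True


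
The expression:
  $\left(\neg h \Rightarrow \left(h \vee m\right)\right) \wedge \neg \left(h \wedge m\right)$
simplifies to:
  $\left(h \wedge \neg m\right) \vee \left(m \wedge \neg h\right)$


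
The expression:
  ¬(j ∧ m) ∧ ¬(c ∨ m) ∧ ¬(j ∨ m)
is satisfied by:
  {c: False, j: False, m: False}


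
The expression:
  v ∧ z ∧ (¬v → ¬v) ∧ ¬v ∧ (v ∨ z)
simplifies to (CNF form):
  False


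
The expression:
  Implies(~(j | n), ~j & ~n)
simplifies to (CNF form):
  True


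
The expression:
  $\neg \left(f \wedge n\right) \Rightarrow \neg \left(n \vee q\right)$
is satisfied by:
  {f: True, n: False, q: False}
  {n: False, q: False, f: False}
  {f: True, n: True, q: False}
  {q: True, f: True, n: True}


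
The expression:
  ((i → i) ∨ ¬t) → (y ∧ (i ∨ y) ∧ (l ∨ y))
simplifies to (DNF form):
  y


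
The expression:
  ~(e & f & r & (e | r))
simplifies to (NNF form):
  ~e | ~f | ~r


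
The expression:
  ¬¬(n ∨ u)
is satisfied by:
  {n: True, u: True}
  {n: True, u: False}
  {u: True, n: False}


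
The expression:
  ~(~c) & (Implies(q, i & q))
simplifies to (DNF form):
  (c & i) | (c & ~q)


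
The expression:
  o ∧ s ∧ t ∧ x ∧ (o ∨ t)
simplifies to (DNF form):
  o ∧ s ∧ t ∧ x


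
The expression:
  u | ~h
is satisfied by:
  {u: True, h: False}
  {h: False, u: False}
  {h: True, u: True}


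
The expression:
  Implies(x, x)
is always true.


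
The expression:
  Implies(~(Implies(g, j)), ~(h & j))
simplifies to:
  True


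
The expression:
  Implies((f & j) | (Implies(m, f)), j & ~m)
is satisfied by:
  {j: True, m: False, f: False}
  {f: True, j: True, m: False}
  {j: True, m: True, f: False}
  {m: True, f: False, j: False}


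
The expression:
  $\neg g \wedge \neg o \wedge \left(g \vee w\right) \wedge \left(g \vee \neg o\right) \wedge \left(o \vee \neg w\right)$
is never true.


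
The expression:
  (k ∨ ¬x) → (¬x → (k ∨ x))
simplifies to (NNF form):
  k ∨ x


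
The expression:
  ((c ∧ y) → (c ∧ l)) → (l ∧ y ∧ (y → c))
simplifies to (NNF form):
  c ∧ y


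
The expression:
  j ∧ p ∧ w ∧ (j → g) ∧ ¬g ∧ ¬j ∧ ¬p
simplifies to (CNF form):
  False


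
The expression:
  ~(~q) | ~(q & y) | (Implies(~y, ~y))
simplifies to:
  True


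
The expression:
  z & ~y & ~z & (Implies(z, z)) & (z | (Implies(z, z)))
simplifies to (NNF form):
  False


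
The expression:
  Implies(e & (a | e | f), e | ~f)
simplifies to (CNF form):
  True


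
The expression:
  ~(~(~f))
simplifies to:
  ~f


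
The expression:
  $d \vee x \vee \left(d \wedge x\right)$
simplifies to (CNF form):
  $d \vee x$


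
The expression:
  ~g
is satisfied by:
  {g: False}


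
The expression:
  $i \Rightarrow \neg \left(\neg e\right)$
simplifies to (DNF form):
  $e \vee \neg i$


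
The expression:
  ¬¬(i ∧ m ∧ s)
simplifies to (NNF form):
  i ∧ m ∧ s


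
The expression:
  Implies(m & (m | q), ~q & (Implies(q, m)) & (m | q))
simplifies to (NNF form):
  ~m | ~q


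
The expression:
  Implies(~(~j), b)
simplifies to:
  b | ~j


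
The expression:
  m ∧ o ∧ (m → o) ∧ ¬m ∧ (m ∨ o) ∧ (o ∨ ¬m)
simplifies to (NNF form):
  False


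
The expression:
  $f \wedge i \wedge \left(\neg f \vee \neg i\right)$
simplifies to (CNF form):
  $\text{False}$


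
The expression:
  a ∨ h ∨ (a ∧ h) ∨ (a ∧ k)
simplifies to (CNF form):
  a ∨ h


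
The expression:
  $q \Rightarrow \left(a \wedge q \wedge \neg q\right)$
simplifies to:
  $\neg q$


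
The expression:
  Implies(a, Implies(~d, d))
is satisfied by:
  {d: True, a: False}
  {a: False, d: False}
  {a: True, d: True}


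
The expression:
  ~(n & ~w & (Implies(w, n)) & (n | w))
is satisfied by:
  {w: True, n: False}
  {n: False, w: False}
  {n: True, w: True}


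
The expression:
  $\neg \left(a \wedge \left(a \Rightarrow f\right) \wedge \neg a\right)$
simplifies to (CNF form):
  $\text{True}$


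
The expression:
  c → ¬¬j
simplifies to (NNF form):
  j ∨ ¬c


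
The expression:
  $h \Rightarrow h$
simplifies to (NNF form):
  $\text{True}$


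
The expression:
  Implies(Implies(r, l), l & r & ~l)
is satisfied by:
  {r: True, l: False}


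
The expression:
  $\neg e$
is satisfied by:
  {e: False}


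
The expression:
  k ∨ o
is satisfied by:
  {k: True, o: True}
  {k: True, o: False}
  {o: True, k: False}


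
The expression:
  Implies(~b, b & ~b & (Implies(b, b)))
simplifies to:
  b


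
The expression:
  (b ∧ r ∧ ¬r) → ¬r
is always true.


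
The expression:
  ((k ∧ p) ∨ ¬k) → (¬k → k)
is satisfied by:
  {k: True}


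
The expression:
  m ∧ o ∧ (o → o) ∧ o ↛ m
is never true.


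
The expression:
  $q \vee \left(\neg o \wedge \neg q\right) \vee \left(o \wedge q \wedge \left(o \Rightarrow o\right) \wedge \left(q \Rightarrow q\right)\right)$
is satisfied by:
  {q: True, o: False}
  {o: False, q: False}
  {o: True, q: True}


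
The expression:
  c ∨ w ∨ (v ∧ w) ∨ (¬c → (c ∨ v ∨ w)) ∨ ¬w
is always true.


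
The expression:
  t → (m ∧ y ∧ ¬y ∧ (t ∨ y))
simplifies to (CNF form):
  ¬t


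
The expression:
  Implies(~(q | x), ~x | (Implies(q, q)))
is always true.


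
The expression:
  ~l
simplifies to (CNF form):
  ~l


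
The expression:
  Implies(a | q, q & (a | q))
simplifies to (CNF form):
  q | ~a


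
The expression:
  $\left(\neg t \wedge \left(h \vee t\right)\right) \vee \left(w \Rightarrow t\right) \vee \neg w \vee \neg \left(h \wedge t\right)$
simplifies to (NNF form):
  $\text{True}$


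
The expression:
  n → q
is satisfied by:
  {q: True, n: False}
  {n: False, q: False}
  {n: True, q: True}


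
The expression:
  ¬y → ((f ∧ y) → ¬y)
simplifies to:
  True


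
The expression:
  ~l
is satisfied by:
  {l: False}


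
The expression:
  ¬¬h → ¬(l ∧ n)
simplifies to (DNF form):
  ¬h ∨ ¬l ∨ ¬n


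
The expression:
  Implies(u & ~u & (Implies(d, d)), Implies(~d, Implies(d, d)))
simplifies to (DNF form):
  True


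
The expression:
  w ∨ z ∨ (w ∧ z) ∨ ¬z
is always true.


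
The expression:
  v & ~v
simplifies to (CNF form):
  False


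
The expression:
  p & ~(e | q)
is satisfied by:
  {p: True, q: False, e: False}


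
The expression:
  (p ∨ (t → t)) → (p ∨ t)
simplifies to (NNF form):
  p ∨ t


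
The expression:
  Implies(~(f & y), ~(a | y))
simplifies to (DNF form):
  (f & y) | (~a & ~y)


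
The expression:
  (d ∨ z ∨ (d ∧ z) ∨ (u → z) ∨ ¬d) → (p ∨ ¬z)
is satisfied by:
  {p: True, z: False}
  {z: False, p: False}
  {z: True, p: True}


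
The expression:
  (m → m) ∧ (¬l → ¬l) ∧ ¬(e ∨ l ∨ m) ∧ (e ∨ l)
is never true.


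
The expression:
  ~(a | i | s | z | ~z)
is never true.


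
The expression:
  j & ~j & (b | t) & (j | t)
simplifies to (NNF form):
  False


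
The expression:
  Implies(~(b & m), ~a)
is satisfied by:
  {b: True, m: True, a: False}
  {b: True, m: False, a: False}
  {m: True, b: False, a: False}
  {b: False, m: False, a: False}
  {b: True, a: True, m: True}


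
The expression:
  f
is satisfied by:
  {f: True}


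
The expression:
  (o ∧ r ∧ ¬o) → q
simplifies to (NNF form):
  True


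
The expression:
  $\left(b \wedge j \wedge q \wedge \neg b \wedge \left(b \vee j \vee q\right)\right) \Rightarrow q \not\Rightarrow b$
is always true.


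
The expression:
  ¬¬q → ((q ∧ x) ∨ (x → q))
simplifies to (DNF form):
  True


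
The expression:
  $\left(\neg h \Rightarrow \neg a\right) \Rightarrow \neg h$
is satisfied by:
  {h: False}


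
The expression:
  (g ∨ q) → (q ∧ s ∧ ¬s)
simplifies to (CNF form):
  ¬g ∧ ¬q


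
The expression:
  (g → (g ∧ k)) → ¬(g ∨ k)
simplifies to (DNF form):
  ¬k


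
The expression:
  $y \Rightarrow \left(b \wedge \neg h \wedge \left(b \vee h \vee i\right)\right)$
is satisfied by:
  {b: True, y: False, h: False}
  {b: False, y: False, h: False}
  {h: True, b: True, y: False}
  {h: True, b: False, y: False}
  {y: True, b: True, h: False}


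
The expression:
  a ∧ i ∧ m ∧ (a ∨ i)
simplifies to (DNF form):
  a ∧ i ∧ m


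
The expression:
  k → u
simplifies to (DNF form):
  u ∨ ¬k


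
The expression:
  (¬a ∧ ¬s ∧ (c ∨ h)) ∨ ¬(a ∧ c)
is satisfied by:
  {c: False, a: False}
  {a: True, c: False}
  {c: True, a: False}


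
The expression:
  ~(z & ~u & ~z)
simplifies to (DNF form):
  True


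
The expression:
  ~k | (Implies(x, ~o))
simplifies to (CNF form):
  ~k | ~o | ~x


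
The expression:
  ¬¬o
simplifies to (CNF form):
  o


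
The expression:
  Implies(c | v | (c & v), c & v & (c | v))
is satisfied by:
  {v: False, c: False}
  {c: True, v: True}


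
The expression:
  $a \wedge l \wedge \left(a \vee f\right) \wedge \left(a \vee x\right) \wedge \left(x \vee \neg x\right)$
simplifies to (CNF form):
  $a \wedge l$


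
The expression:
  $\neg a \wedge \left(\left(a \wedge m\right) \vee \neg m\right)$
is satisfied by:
  {a: False, m: False}


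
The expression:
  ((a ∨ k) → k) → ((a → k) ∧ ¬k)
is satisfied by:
  {k: False}


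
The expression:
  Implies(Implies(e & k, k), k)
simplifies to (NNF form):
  k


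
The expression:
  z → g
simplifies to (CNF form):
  g ∨ ¬z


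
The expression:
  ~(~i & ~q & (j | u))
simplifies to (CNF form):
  (i | q | ~j) & (i | q | ~u)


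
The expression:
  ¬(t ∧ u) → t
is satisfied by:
  {t: True}


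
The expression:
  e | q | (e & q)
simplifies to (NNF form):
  e | q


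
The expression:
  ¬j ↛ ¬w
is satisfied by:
  {w: True, j: False}


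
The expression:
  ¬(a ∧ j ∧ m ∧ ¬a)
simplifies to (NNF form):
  True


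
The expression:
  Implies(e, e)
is always true.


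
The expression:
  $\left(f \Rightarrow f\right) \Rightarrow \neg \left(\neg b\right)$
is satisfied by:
  {b: True}


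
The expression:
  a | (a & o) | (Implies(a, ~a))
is always true.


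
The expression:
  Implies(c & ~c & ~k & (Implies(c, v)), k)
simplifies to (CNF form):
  True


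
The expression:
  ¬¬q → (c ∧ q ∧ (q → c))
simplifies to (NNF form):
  c ∨ ¬q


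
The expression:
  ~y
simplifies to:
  ~y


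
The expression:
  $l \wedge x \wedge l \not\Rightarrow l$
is never true.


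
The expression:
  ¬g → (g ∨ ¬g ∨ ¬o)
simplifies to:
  True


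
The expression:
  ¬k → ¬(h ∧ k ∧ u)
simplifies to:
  True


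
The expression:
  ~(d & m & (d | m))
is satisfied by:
  {m: False, d: False}
  {d: True, m: False}
  {m: True, d: False}


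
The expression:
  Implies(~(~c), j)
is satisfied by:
  {j: True, c: False}
  {c: False, j: False}
  {c: True, j: True}


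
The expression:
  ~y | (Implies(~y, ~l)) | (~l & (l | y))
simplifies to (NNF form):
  True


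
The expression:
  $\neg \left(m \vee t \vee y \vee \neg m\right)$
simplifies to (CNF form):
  $\text{False}$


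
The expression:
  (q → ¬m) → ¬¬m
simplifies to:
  m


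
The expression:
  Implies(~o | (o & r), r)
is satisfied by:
  {r: True, o: True}
  {r: True, o: False}
  {o: True, r: False}


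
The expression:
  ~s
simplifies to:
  ~s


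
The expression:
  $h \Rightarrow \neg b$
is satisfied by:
  {h: False, b: False}
  {b: True, h: False}
  {h: True, b: False}


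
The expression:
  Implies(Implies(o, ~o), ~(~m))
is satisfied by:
  {o: True, m: True}
  {o: True, m: False}
  {m: True, o: False}


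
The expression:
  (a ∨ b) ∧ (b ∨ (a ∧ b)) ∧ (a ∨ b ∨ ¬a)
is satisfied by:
  {b: True}


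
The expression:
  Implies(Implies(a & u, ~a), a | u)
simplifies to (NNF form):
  a | u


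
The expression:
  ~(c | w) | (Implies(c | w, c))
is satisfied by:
  {c: True, w: False}
  {w: False, c: False}
  {w: True, c: True}


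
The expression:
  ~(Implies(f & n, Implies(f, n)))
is never true.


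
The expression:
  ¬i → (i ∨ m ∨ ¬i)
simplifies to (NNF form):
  True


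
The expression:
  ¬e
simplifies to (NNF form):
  ¬e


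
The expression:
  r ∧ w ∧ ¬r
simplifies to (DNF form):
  False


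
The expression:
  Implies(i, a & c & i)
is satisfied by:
  {a: True, c: True, i: False}
  {a: True, c: False, i: False}
  {c: True, a: False, i: False}
  {a: False, c: False, i: False}
  {a: True, i: True, c: True}


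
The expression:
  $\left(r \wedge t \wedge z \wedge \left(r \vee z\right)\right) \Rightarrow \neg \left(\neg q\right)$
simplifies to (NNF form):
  $q \vee \neg r \vee \neg t \vee \neg z$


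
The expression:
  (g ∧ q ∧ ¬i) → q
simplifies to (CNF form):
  True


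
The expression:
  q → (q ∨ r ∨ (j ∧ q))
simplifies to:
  True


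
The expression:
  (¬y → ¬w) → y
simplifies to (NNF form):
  w ∨ y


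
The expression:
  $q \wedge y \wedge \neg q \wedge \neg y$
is never true.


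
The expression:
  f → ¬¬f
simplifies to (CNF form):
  True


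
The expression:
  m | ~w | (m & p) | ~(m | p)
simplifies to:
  m | ~p | ~w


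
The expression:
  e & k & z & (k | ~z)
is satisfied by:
  {z: True, e: True, k: True}


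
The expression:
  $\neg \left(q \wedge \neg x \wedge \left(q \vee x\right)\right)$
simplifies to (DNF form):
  $x \vee \neg q$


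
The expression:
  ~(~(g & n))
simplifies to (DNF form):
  g & n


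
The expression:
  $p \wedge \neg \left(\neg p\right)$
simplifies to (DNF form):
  $p$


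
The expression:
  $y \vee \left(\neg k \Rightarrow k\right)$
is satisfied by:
  {y: True, k: True}
  {y: True, k: False}
  {k: True, y: False}


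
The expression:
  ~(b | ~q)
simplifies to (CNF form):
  q & ~b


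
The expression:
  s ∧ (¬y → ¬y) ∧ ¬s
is never true.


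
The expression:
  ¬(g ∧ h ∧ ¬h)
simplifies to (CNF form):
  True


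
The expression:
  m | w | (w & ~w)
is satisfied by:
  {m: True, w: True}
  {m: True, w: False}
  {w: True, m: False}


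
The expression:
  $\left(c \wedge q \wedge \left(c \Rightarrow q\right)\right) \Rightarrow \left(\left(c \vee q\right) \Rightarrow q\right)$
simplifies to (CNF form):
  $\text{True}$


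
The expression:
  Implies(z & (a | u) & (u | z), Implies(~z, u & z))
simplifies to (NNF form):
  True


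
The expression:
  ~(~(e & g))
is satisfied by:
  {e: True, g: True}


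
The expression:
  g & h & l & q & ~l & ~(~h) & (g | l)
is never true.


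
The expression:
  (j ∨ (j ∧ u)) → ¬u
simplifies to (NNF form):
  ¬j ∨ ¬u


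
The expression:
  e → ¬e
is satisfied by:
  {e: False}


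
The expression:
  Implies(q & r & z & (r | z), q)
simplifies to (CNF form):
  True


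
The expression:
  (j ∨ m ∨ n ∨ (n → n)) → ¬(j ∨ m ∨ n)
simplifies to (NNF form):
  ¬j ∧ ¬m ∧ ¬n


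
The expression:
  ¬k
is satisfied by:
  {k: False}


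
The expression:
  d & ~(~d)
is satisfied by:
  {d: True}


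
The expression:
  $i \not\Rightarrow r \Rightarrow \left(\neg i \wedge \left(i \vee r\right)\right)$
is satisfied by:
  {r: True, i: False}
  {i: False, r: False}
  {i: True, r: True}


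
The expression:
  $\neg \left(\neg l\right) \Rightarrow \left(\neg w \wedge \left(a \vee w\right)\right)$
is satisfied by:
  {a: True, w: False, l: False}
  {w: False, l: False, a: False}
  {a: True, w: True, l: False}
  {w: True, a: False, l: False}
  {l: True, a: True, w: False}


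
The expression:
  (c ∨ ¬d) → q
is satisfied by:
  {d: True, q: True, c: False}
  {q: True, c: False, d: False}
  {d: True, q: True, c: True}
  {q: True, c: True, d: False}
  {d: True, c: False, q: False}


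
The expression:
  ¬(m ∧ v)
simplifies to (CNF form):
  ¬m ∨ ¬v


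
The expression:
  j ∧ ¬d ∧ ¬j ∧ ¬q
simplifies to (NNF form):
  False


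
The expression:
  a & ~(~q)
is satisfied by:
  {a: True, q: True}


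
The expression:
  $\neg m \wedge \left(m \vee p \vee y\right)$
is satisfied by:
  {y: True, p: True, m: False}
  {y: True, p: False, m: False}
  {p: True, y: False, m: False}


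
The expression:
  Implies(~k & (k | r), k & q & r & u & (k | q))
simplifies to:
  k | ~r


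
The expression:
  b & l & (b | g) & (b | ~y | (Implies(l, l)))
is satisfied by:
  {b: True, l: True}


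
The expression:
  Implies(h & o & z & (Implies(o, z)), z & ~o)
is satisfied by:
  {h: False, z: False, o: False}
  {o: True, h: False, z: False}
  {z: True, h: False, o: False}
  {o: True, z: True, h: False}
  {h: True, o: False, z: False}
  {o: True, h: True, z: False}
  {z: True, h: True, o: False}


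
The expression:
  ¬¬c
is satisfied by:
  {c: True}


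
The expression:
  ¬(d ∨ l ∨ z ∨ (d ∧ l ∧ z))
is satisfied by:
  {d: False, z: False, l: False}


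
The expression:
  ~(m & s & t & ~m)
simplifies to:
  True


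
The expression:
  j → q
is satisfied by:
  {q: True, j: False}
  {j: False, q: False}
  {j: True, q: True}


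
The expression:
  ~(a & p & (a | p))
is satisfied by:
  {p: False, a: False}
  {a: True, p: False}
  {p: True, a: False}


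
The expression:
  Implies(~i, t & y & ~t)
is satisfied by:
  {i: True}


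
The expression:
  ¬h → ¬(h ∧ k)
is always true.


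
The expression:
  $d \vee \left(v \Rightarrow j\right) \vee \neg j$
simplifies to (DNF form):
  $\text{True}$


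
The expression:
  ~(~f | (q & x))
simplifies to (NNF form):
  f & (~q | ~x)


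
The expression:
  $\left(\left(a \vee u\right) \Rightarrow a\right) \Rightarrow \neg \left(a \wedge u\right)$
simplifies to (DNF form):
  $\neg a \vee \neg u$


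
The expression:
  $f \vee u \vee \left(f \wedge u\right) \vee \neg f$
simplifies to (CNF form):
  $\text{True}$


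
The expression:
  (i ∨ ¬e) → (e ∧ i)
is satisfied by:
  {e: True}


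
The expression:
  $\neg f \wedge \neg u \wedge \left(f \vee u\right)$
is never true.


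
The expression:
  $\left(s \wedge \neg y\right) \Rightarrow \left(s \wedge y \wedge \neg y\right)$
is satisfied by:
  {y: True, s: False}
  {s: False, y: False}
  {s: True, y: True}


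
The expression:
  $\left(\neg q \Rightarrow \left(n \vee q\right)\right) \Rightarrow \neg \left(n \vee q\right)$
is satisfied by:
  {n: False, q: False}


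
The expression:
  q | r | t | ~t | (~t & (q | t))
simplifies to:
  True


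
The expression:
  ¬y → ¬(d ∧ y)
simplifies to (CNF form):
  True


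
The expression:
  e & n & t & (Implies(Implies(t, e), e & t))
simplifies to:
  e & n & t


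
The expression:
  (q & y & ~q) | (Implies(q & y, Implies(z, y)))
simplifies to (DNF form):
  True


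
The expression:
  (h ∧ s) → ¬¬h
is always true.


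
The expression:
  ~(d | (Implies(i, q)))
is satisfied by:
  {i: True, q: False, d: False}


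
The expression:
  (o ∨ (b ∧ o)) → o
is always true.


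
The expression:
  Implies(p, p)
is always true.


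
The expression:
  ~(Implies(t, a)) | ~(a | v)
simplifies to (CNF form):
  ~a & (t | ~v)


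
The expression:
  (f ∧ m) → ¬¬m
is always true.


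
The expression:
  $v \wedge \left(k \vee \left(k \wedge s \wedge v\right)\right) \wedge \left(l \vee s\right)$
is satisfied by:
  {k: True, l: True, s: True, v: True}
  {k: True, l: True, v: True, s: False}
  {k: True, s: True, v: True, l: False}


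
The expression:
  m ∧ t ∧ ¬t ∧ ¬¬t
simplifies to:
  False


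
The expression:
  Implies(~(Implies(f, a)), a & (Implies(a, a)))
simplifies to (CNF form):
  a | ~f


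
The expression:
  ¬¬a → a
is always true.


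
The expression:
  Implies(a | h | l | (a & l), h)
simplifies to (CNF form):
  (h | ~a) & (h | ~l)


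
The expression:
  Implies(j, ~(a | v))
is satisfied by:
  {a: False, j: False, v: False}
  {v: True, a: False, j: False}
  {a: True, v: False, j: False}
  {v: True, a: True, j: False}
  {j: True, v: False, a: False}


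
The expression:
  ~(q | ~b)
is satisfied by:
  {b: True, q: False}


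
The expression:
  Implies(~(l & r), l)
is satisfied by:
  {l: True}


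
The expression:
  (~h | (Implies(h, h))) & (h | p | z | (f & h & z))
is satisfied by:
  {p: True, z: True, h: True}
  {p: True, z: True, h: False}
  {p: True, h: True, z: False}
  {p: True, h: False, z: False}
  {z: True, h: True, p: False}
  {z: True, h: False, p: False}
  {h: True, z: False, p: False}


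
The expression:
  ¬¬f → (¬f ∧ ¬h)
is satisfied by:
  {f: False}


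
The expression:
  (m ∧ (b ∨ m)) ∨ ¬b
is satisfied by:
  {m: True, b: False}
  {b: False, m: False}
  {b: True, m: True}


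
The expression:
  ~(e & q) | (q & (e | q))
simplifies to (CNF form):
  True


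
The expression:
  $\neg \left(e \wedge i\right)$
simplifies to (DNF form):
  $\neg e \vee \neg i$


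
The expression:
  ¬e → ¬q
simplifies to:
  e ∨ ¬q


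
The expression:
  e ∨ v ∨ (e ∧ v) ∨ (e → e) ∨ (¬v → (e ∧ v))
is always true.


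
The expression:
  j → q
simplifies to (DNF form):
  q ∨ ¬j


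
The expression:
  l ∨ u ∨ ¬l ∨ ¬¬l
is always true.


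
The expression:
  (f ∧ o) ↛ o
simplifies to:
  False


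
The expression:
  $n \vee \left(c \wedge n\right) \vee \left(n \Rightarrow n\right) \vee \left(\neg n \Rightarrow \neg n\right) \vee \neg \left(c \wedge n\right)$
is always true.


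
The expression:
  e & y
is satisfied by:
  {e: True, y: True}


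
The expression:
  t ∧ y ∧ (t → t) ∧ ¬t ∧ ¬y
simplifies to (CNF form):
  False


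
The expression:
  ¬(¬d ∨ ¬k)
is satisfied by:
  {d: True, k: True}


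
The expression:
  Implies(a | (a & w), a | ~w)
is always true.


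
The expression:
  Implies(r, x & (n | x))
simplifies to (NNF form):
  x | ~r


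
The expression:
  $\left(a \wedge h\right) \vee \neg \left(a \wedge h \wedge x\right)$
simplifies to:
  $\text{True}$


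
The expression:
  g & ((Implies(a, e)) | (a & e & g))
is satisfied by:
  {e: True, g: True, a: False}
  {g: True, a: False, e: False}
  {a: True, e: True, g: True}


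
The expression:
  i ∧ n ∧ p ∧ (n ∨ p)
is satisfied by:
  {i: True, p: True, n: True}


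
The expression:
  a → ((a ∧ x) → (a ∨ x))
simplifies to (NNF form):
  True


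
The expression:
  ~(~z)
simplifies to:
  z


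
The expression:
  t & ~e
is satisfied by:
  {t: True, e: False}


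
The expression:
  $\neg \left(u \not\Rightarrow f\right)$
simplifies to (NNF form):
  $f \vee \neg u$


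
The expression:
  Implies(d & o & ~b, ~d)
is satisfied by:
  {b: True, o: False, d: False}
  {o: False, d: False, b: False}
  {b: True, d: True, o: False}
  {d: True, o: False, b: False}
  {b: True, o: True, d: False}
  {o: True, b: False, d: False}
  {b: True, d: True, o: True}


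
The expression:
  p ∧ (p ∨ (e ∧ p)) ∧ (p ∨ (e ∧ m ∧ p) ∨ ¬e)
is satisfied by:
  {p: True}


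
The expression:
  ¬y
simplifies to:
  ¬y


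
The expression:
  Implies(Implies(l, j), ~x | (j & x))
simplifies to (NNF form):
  j | l | ~x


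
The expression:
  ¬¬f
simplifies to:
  f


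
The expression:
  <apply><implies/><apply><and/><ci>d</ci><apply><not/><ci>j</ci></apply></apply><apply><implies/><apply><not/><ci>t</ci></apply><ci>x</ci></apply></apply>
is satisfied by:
  {x: True, t: True, j: True, d: False}
  {x: True, t: True, j: False, d: False}
  {x: True, j: True, t: False, d: False}
  {x: True, j: False, t: False, d: False}
  {t: True, j: True, x: False, d: False}
  {t: True, x: False, j: False, d: False}
  {t: False, j: True, x: False, d: False}
  {t: False, x: False, j: False, d: False}
  {x: True, d: True, t: True, j: True}
  {x: True, d: True, t: True, j: False}
  {x: True, d: True, j: True, t: False}
  {x: True, d: True, j: False, t: False}
  {d: True, t: True, j: True, x: False}
  {d: True, t: True, j: False, x: False}
  {d: True, j: True, t: False, x: False}


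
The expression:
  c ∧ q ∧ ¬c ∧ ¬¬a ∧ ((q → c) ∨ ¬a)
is never true.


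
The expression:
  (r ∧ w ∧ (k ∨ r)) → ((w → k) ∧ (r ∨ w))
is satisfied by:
  {k: True, w: False, r: False}
  {w: False, r: False, k: False}
  {r: True, k: True, w: False}
  {r: True, w: False, k: False}
  {k: True, w: True, r: False}
  {w: True, k: False, r: False}
  {r: True, w: True, k: True}


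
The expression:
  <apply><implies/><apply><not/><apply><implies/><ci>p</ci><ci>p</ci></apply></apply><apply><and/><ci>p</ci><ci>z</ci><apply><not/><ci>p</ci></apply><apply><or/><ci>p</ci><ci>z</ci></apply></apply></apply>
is always true.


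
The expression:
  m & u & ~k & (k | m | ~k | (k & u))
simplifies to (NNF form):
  m & u & ~k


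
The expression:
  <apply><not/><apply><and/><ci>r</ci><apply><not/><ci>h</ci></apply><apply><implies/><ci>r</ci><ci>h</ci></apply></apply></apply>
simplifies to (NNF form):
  <true/>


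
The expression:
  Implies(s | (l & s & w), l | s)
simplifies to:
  True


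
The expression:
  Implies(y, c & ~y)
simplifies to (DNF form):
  ~y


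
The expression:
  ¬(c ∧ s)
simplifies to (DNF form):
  ¬c ∨ ¬s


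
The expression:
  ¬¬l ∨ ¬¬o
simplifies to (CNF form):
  l ∨ o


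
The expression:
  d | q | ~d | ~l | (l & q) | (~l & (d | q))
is always true.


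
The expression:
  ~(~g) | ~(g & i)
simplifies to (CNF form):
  True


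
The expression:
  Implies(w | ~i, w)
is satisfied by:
  {i: True, w: True}
  {i: True, w: False}
  {w: True, i: False}


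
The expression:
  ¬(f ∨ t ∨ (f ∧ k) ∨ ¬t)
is never true.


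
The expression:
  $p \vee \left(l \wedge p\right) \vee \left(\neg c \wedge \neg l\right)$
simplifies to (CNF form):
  $\left(p \vee \neg c\right) \wedge \left(p \vee \neg l\right)$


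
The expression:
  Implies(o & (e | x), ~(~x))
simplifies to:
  x | ~e | ~o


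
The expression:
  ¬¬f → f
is always true.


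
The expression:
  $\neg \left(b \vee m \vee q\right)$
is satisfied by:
  {q: False, b: False, m: False}


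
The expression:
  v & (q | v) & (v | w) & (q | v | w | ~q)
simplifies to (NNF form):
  v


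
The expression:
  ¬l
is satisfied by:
  {l: False}


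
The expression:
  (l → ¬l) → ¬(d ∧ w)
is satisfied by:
  {l: True, w: False, d: False}
  {w: False, d: False, l: False}
  {d: True, l: True, w: False}
  {d: True, w: False, l: False}
  {l: True, w: True, d: False}
  {w: True, l: False, d: False}
  {d: True, w: True, l: True}


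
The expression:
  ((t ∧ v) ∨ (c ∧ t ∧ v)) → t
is always true.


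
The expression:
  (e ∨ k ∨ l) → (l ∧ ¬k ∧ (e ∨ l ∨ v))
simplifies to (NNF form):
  ¬k ∧ (l ∨ ¬e)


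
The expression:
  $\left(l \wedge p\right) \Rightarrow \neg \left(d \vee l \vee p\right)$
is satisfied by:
  {l: False, p: False}
  {p: True, l: False}
  {l: True, p: False}


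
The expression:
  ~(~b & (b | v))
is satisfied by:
  {b: True, v: False}
  {v: False, b: False}
  {v: True, b: True}


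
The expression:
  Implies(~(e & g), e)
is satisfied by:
  {e: True}


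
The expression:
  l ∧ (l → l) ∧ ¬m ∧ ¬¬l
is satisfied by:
  {l: True, m: False}


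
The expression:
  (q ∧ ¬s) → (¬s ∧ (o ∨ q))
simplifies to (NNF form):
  True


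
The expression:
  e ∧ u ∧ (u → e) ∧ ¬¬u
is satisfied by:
  {e: True, u: True}


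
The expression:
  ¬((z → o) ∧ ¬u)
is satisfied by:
  {u: True, z: True, o: False}
  {u: True, z: False, o: False}
  {o: True, u: True, z: True}
  {o: True, u: True, z: False}
  {z: True, o: False, u: False}


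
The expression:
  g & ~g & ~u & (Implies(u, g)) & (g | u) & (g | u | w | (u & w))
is never true.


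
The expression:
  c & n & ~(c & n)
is never true.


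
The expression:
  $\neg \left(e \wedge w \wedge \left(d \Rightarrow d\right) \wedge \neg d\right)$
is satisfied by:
  {d: True, w: False, e: False}
  {w: False, e: False, d: False}
  {d: True, e: True, w: False}
  {e: True, w: False, d: False}
  {d: True, w: True, e: False}
  {w: True, d: False, e: False}
  {d: True, e: True, w: True}


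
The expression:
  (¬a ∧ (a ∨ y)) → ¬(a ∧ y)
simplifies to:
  True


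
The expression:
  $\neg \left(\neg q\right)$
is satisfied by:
  {q: True}


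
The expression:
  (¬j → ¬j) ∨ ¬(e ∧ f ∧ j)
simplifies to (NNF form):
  True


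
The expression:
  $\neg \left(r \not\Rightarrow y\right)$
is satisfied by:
  {y: True, r: False}
  {r: False, y: False}
  {r: True, y: True}


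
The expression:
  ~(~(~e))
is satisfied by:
  {e: False}


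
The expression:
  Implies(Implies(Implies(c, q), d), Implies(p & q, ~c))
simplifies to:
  ~c | ~d | ~p | ~q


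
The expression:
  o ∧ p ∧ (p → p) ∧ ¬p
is never true.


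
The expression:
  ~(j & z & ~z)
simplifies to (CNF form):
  True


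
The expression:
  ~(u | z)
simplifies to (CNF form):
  ~u & ~z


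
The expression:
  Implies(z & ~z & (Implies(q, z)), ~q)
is always true.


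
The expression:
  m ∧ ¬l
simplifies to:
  m ∧ ¬l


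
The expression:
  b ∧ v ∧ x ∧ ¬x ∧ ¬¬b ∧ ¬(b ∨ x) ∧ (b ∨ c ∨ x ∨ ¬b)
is never true.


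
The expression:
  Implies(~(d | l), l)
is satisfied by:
  {d: True, l: True}
  {d: True, l: False}
  {l: True, d: False}


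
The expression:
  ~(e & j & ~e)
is always true.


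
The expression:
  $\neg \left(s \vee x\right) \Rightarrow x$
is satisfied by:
  {x: True, s: True}
  {x: True, s: False}
  {s: True, x: False}


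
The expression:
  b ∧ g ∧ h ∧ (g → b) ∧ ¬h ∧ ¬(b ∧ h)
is never true.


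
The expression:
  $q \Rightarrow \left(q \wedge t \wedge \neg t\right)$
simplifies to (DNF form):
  $\neg q$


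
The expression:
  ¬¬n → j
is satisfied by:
  {j: True, n: False}
  {n: False, j: False}
  {n: True, j: True}


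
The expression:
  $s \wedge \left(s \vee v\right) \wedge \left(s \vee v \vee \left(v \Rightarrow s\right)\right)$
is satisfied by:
  {s: True}


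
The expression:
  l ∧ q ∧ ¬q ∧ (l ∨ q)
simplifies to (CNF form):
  False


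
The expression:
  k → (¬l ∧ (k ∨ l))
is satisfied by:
  {l: False, k: False}
  {k: True, l: False}
  {l: True, k: False}


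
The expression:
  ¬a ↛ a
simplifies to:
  True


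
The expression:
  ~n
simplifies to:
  ~n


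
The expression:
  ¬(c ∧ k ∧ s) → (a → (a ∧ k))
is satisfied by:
  {k: True, a: False}
  {a: False, k: False}
  {a: True, k: True}


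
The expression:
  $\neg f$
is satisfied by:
  {f: False}


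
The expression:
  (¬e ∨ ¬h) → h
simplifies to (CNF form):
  h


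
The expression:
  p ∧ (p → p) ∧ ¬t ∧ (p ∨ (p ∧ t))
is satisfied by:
  {p: True, t: False}


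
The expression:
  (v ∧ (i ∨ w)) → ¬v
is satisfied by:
  {i: False, v: False, w: False}
  {w: True, i: False, v: False}
  {i: True, w: False, v: False}
  {w: True, i: True, v: False}
  {v: True, w: False, i: False}


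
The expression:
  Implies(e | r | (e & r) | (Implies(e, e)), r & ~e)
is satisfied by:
  {r: True, e: False}


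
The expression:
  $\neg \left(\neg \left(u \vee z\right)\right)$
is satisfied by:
  {z: True, u: True}
  {z: True, u: False}
  {u: True, z: False}


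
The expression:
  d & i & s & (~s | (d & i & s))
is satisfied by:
  {i: True, s: True, d: True}


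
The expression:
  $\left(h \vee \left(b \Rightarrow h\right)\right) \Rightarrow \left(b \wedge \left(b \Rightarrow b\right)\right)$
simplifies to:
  $b$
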